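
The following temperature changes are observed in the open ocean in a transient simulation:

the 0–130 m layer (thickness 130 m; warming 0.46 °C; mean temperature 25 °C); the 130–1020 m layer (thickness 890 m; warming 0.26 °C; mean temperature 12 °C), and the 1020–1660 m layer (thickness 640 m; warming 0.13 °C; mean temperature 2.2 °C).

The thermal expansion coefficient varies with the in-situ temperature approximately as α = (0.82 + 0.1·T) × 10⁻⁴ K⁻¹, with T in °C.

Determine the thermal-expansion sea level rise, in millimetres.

Layer 1: α = (0.82 + 0.1×25)×10⁻⁴ = 3.32×10⁻⁴ K⁻¹
Layer 2: α = (0.82 + 0.1×12)×10⁻⁴ = 2.02×10⁻⁴ K⁻¹
Layer 3: α = (0.82 + 0.1×2.2)×10⁻⁴ = 1.04×10⁻⁴ K⁻¹
Layer 1: 3.32×10⁻⁴ × 0.46 × 130 = 0.0198536 m
Layer 2: 890 × 0.26 × 2.02×10⁻⁴ = 0.0467428 m
1020–1660 m: 640 × 0.13 × 1.04×10⁻⁴ = 0.0086528 m
Δh = 0.0198536 + 0.0467428 + 0.0086528 = 0.0752492 m

75.2 mm of thermosteric rise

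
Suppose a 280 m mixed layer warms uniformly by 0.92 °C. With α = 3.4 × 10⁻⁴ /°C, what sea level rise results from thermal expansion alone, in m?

Δh = αΔT·H = 3.4×10⁻⁴ × 0.92 × 280 = 0.087584 m

0.0876 m of thermosteric rise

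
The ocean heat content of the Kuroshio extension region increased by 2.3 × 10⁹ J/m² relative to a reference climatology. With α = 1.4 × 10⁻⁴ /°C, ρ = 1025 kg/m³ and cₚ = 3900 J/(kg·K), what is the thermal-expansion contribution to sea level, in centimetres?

Δh = αQ/(ρcₚ) = 1.4×10⁻⁴ × 2.3×10⁹ / (1025 × 3900) ≈ 0.08055 m

8.06 cm of thermosteric rise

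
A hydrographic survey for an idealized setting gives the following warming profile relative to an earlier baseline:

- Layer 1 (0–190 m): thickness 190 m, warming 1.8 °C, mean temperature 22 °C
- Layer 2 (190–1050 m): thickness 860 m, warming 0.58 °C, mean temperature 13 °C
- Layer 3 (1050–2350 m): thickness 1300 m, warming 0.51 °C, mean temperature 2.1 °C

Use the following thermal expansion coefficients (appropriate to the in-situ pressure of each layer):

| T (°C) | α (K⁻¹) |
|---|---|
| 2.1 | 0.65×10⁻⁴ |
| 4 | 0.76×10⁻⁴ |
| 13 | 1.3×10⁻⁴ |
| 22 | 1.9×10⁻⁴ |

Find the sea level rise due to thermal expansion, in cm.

Layer 1 at 22 °C → α = 1.9×10⁻⁴ K⁻¹
Layer 2 at 13 °C → α = 1.3×10⁻⁴ K⁻¹
Layer 3 at 2.1 °C → α = 0.65×10⁻⁴ K⁻¹
Layer 1: 1.9×10⁻⁴ × 1.8 × 190 = 0.06498 m
190–1050 m: 860 × 0.58 × 1.3×10⁻⁴ = 0.064844 m
Layer 3: 0.65×10⁻⁴ × 0.51 × 1300 = 0.043095 m
Δh = 0.06498 + 0.064844 + 0.043095 = 0.172919 m ≈ 17.3 cm

Δh ≈ 17.3 cm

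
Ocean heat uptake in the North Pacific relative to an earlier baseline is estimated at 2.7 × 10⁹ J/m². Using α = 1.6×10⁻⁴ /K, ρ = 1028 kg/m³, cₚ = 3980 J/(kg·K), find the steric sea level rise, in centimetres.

10.6 cm of thermosteric rise

Δh = αQ/(ρcₚ) = 1.6×10⁻⁴ × 2.7×10⁹ / (1028 × 3980) ≈ 0.10559 m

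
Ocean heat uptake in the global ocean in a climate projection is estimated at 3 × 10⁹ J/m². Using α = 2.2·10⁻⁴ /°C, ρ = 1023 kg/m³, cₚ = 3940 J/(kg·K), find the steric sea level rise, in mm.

Δh = αQ/(ρcₚ) = 2.2×10⁻⁴ × 3×10⁹ / (1023 × 3940) ≈ 0.16375 m

Δh = 164 mm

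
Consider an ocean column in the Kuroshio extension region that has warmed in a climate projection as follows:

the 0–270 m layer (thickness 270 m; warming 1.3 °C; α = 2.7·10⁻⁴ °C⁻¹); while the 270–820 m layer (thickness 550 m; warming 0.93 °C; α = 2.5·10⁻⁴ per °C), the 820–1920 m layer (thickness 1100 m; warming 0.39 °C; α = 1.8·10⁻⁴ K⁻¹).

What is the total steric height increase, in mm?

Δh ≈ 300 mm

270 × 1.3 × 2.7×10⁻⁴ = 0.09477 m
270–820 m: 2.5×10⁻⁴ × 0.93 × 550 = 0.127875 m
Layer 3: 1.8×10⁻⁴ × 1100 × 0.39 = 0.07722 m
Δh = 0.09477 + 0.127875 + 0.07722 = 0.299865 m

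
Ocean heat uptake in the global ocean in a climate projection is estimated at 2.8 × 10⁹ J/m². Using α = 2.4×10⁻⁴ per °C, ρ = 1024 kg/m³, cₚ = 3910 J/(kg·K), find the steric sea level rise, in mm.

Δh = αQ/(ρcₚ) = 2.4×10⁻⁴ × 2.8×10⁹ / (1024 × 3910) ≈ 0.16784 m

168 mm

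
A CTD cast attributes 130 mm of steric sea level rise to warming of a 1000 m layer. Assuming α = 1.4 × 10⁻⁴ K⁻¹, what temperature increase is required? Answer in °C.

ΔT = Δh/(αH) = 0.13 / (1.4×10⁻⁴ × 1000) ≈ 0.9286 °C

0.929 °C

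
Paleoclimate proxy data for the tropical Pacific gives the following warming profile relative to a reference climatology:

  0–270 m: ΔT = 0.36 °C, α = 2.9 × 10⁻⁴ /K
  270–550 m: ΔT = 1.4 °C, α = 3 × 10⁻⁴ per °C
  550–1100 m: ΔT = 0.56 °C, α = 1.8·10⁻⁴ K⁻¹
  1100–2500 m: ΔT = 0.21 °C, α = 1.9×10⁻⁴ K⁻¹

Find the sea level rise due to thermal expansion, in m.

Δh ≈ 0.26 m

0–270 m: 270 × 0.36 × 2.9×10⁻⁴ = 0.028188 m
280 × 1.4 × 3×10⁻⁴ = 0.11760 m
550–1100 m: 0.56 × 1.8×10⁻⁴ × 550 = 0.05544 m
Layer 4: 1400 × 0.21 × 1.9×10⁻⁴ = 0.05586 m
Δh = 0.028188 + 0.11760 + 0.05544 + 0.05586 = 0.257088 m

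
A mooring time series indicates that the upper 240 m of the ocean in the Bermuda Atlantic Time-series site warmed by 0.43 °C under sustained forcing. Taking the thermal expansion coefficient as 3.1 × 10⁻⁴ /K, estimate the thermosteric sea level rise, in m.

Δh = αΔT·H = 3.1×10⁻⁴ × 0.43 × 240 = 0.031992 m

Δh ≈ 0.032 m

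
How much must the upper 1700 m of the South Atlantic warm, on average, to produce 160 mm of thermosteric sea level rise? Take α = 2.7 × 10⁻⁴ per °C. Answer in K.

ΔT = Δh/(αH) = 0.16 / (2.7×10⁻⁴ × 1700) ≈ 0.3486 K

about 0.349 K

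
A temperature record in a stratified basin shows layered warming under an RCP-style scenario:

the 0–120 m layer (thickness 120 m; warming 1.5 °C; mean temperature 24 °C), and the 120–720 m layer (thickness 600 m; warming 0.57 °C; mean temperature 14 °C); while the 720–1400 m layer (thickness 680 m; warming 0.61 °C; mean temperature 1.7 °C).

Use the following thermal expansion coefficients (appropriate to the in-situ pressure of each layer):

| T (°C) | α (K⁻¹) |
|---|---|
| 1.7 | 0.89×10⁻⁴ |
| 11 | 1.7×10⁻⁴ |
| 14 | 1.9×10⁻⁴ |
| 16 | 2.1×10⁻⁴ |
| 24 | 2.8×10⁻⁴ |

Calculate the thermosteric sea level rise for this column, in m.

about 0.152 m

Layer 1 at 24 °C → α = 2.8×10⁻⁴ K⁻¹
Layer 2 at 14 °C → α = 1.9×10⁻⁴ K⁻¹
Layer 3 at 1.7 °C → α = 0.89×10⁻⁴ K⁻¹
0–120 m: 2.8×10⁻⁴ × 120 × 1.5 = 0.05040 m
Layer 2: 1.9×10⁻⁴ × 600 × 0.57 = 0.06498 m
Layer 3: 0.89×10⁻⁴ × 680 × 0.61 = 0.0369172 m
Δh = 0.05040 + 0.06498 + 0.0369172 = 0.1522972 m ≈ 0.152 m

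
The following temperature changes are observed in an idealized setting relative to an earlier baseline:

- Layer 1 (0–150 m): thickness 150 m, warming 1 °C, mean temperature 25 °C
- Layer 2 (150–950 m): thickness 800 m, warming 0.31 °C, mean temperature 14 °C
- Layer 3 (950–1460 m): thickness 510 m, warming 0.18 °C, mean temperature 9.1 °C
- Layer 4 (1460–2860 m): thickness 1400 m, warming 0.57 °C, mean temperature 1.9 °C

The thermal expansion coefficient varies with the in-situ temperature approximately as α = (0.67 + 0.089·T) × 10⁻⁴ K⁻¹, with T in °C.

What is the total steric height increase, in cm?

17.1 cm of thermosteric rise

Layer 1: α = (0.67 + 0.089×25)×10⁻⁴ = 2.895×10⁻⁴ K⁻¹
Layer 2: α = (0.67 + 0.089×14)×10⁻⁴ = 1.916×10⁻⁴ K⁻¹
Layer 3: α = (0.67 + 0.089×9.1)×10⁻⁴ = 1.4799×10⁻⁴ K⁻¹
Layer 4: α = (0.67 + 0.089×1.9)×10⁻⁴ = 0.8391×10⁻⁴ K⁻¹
0–150 m: 2.895×10⁻⁴ × 150 × 1 = 0.043425 m
1.916×10⁻⁴ × 0.31 × 800 = 0.0475168 m
510 × 0.18 × 1.4799×10⁻⁴ = 0.013585482 m
Layer 4: 1400 × 0.8391×10⁻⁴ × 0.57 = 0.06696018 m
Δh = 0.043425 + 0.0475168 + 0.013585482 + 0.06696018 = 0.171487462 m ≈ 17.1 cm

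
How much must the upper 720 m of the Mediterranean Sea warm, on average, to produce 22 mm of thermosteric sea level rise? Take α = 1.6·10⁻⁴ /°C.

ΔT ≈ 0.191 K

ΔT = Δh/(αH) = 0.022 / (1.6×10⁻⁴ × 720) ≈ 0.1910 K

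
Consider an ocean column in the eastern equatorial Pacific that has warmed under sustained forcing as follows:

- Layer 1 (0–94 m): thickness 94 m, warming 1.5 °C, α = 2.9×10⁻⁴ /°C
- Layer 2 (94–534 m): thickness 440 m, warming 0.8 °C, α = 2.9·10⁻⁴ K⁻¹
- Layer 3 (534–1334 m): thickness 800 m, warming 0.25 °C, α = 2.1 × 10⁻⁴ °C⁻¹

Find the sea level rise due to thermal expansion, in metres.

Δh = 0.18 m

Layer 1: 2.9×10⁻⁴ × 94 × 1.5 = 0.04089 m
Layer 2: 0.8 × 2.9×10⁻⁴ × 440 = 0.10208 m
0.25 × 800 × 2.1×10⁻⁴ = 0.04200 m
Δh = 0.04089 + 0.10208 + 0.04200 = 0.18497 m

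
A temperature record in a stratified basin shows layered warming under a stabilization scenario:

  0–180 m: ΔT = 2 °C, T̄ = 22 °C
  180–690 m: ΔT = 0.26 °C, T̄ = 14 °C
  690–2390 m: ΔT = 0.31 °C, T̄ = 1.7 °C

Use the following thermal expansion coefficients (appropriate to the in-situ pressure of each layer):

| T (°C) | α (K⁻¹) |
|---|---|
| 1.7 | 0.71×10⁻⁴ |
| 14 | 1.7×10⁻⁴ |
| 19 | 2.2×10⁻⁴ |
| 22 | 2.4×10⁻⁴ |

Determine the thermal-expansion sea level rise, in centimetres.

14.6 cm

Layer 1 at 22 °C → α = 2.4×10⁻⁴ K⁻¹
Layer 2 at 14 °C → α = 1.7×10⁻⁴ K⁻¹
Layer 3 at 1.7 °C → α = 0.71×10⁻⁴ K⁻¹
180 × 2 × 2.4×10⁻⁴ = 0.08640 m
0.26 × 510 × 1.7×10⁻⁴ = 0.022542 m
Layer 3: 0.71×10⁻⁴ × 1700 × 0.31 = 0.037417 m
Δh = 0.08640 + 0.022542 + 0.037417 = 0.146359 m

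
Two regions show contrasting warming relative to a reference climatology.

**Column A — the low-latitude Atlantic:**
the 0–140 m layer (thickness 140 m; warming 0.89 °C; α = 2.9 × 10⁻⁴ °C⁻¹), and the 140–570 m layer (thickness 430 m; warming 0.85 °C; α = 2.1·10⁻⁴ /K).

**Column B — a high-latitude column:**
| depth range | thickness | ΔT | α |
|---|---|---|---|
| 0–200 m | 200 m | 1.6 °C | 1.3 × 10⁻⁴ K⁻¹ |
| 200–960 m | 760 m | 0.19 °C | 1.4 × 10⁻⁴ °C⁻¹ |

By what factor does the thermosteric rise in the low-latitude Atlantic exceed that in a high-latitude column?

A 0.89 × 140 × 2.9×10⁻⁴ = 0.036134 m
A 140–570 m: 2.1×10⁻⁴ × 430 × 0.85 = 0.076755 m
A total: 0.112889 m
B Layer 1: 1.3×10⁻⁴ × 1.6 × 200 = 0.04160 m
B Layer 2: 0.19 × 760 × 1.4×10⁻⁴ = 0.020216 m
B total: 0.061816 m
Ratio: 0.112889 / 0.061816 ≈ 1.826

≈ 1.8×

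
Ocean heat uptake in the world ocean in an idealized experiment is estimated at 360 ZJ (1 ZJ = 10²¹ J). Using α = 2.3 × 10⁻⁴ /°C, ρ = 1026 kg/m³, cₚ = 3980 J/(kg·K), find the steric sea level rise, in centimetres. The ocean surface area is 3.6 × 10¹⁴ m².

Per unit area: Q = 360×10²¹ / (3.6×10¹⁴) = 1×10⁹ J/m²
Δh = αQ/(ρcₚ) = 2.3×10⁻⁴ × 1×10⁹ / (1026 × 3980) ≈ 0.056325 m

5.63 cm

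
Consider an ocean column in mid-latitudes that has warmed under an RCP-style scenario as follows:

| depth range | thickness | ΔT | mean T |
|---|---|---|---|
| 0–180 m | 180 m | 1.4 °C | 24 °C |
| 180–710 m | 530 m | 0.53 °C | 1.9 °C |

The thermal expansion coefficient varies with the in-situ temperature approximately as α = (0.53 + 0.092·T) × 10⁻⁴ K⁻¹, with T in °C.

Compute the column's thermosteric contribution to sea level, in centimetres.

Layer 1: α = (0.53 + 0.092×24)×10⁻⁴ = 2.738×10⁻⁴ K⁻¹
Layer 2: α = (0.53 + 0.092×1.9)×10⁻⁴ = 0.7048×10⁻⁴ K⁻¹
Layer 1: 180 × 2.738×10⁻⁴ × 1.4 = 0.0689976 m
Layer 2: 530 × 0.7048×10⁻⁴ × 0.53 = 0.019797832 m
Δh = 0.0689976 + 0.019797832 = 0.088795432 m

Δh = 8.9 cm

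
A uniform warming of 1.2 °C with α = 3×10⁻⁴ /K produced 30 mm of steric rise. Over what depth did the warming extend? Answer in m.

H = Δh/(αΔT) = 0.03 / (3×10⁻⁴ × 1.2) ≈ 83.33 m

83.3 m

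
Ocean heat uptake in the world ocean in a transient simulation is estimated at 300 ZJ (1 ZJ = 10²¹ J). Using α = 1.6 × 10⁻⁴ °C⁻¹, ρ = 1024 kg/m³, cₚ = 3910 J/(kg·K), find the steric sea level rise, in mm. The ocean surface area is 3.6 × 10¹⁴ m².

33 mm

Per unit area: Q = 300×10²¹ / (3.6×10¹⁴) ≈ 8.333×10⁸ J/m²
Δh = αQ/(ρcₚ) = 1.6×10⁻⁴ × 8.333×10⁸ / (1024 × 3910) ≈ 0.03330 m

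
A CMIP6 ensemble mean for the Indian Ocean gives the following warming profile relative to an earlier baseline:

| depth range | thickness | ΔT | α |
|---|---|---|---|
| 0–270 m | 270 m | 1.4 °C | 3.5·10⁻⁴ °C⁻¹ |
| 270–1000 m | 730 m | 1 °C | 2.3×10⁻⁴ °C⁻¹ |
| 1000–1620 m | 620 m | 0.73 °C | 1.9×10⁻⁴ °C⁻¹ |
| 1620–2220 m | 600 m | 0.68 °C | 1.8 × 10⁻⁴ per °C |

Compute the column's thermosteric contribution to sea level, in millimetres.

460 mm

0–270 m: 3.5×10⁻⁴ × 1.4 × 270 = 0.13230 m
1 × 2.3×10⁻⁴ × 730 = 0.16790 m
1.9×10⁻⁴ × 620 × 0.73 = 0.085994 m
Layer 4: 0.68 × 600 × 1.8×10⁻⁴ = 0.07344 m
Δh = 0.13230 + 0.16790 + 0.085994 + 0.07344 = 0.459634 m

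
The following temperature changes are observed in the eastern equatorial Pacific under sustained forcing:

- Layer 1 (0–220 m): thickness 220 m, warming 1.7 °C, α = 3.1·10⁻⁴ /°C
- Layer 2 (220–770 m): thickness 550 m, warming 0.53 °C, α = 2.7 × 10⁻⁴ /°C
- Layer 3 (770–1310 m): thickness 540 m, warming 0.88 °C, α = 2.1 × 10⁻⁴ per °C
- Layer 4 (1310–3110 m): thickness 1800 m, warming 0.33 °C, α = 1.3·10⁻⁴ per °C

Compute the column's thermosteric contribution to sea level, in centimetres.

37 cm

3.1×10⁻⁴ × 220 × 1.7 = 0.11594 m
220–770 m: 2.7×10⁻⁴ × 550 × 0.53 = 0.078705 m
Layer 3: 2.1×10⁻⁴ × 540 × 0.88 = 0.099792 m
Layer 4: 1.3×10⁻⁴ × 1800 × 0.33 = 0.07722 m
Δh = 0.11594 + 0.078705 + 0.099792 + 0.07722 = 0.371657 m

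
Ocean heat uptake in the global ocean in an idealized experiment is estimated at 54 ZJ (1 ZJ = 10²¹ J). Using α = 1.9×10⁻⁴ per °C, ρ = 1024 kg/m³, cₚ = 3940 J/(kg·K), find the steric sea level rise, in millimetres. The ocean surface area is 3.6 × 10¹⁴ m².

7.06 mm of thermosteric rise

Per unit area: Q = 54×10²¹ / (3.6×10¹⁴) = 1.5×10⁸ J/m²
Δh = αQ/(ρcₚ) = 1.9×10⁻⁴ × 1.5×10⁸ / (1024 × 3940) ≈ 0.007064 m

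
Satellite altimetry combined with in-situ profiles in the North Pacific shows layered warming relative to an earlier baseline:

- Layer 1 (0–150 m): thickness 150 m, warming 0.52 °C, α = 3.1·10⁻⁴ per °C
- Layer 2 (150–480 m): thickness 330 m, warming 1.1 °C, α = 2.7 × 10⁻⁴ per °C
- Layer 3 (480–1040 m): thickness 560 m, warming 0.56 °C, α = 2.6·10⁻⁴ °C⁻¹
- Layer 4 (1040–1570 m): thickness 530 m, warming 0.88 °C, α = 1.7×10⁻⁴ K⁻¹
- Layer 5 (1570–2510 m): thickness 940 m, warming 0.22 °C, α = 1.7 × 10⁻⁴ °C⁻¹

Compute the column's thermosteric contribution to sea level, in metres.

about 0.318 m

0–150 m: 150 × 3.1×10⁻⁴ × 0.52 = 0.02418 m
Layer 2: 1.1 × 2.7×10⁻⁴ × 330 = 0.09801 m
2.6×10⁻⁴ × 0.56 × 560 = 0.081536 m
0.88 × 530 × 1.7×10⁻⁴ = 0.079288 m
Layer 5: 0.22 × 940 × 1.7×10⁻⁴ = 0.035156 m
Δh = 0.02418 + 0.09801 + 0.081536 + 0.079288 + 0.035156 = 0.31817 m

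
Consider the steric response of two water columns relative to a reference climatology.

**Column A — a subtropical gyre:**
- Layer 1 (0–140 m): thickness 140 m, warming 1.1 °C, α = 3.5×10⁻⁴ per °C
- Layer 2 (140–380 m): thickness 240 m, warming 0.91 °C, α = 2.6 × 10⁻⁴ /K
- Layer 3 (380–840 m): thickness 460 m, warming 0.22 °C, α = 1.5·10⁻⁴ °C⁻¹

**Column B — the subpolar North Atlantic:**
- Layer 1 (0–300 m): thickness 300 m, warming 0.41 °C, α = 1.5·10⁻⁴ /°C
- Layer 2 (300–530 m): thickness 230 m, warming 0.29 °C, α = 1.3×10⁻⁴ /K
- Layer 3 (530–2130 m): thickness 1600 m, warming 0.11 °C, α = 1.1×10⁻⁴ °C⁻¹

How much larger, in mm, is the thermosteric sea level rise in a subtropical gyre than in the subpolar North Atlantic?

Δh_A − Δh_B ≈ 79 mm

A 0–140 m: 1.1 × 3.5×10⁻⁴ × 140 = 0.05390 m
A 2.6×10⁻⁴ × 0.91 × 240 = 0.056784 m
A 460 × 0.22 × 1.5×10⁻⁴ = 0.01518 m
A total: 0.125864 m
B Layer 1: 300 × 1.5×10⁻⁴ × 0.41 = 0.01845 m
B 300–530 m: 230 × 1.3×10⁻⁴ × 0.29 = 0.008671 m
B 1.1×10⁻⁴ × 1600 × 0.11 = 0.01936 m
B total: 0.046481 m
Difference: 0.125864 − 0.046481 = 0.079383 m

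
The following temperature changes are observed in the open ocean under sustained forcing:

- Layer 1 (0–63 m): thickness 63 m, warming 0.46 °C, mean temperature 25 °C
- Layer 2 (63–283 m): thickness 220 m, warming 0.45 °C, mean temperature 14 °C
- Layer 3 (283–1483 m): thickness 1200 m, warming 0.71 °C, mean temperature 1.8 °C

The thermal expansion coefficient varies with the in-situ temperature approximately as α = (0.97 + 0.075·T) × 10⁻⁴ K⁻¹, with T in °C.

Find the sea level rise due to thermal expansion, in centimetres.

Layer 1: α = (0.97 + 0.075×25)×10⁻⁴ = 2.845×10⁻⁴ K⁻¹
Layer 2: α = (0.97 + 0.075×14)×10⁻⁴ = 2.02×10⁻⁴ K⁻¹
Layer 3: α = (0.97 + 0.075×1.8)×10⁻⁴ = 1.105×10⁻⁴ K⁻¹
Layer 1: 0.46 × 63 × 2.845×10⁻⁴ = 0.00824481 m
Layer 2: 220 × 0.45 × 2.02×10⁻⁴ = 0.019998 m
283–1483 m: 1.105×10⁻⁴ × 1200 × 0.71 = 0.094146 m
Δh = 0.00824481 + 0.019998 + 0.094146 = 0.12238881 m ≈ 12.2 cm

Δh ≈ 12.2 cm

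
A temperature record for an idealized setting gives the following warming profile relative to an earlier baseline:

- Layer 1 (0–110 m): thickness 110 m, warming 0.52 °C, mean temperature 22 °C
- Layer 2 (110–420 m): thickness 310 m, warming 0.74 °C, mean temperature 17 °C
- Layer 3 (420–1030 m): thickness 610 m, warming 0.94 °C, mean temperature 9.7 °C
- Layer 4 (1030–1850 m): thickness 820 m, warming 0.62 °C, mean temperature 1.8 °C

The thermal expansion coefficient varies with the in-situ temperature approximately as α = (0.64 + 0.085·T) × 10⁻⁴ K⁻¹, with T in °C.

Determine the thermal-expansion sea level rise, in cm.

Layer 1: α = (0.64 + 0.085×22)×10⁻⁴ = 2.51×10⁻⁴ K⁻¹
Layer 2: α = (0.64 + 0.085×17)×10⁻⁴ = 2.085×10⁻⁴ K⁻¹
Layer 3: α = (0.64 + 0.085×9.7)×10⁻⁴ = 1.4645×10⁻⁴ K⁻¹
Layer 4: α = (0.64 + 0.085×1.8)×10⁻⁴ = 0.793×10⁻⁴ K⁻¹
0–110 m: 0.52 × 110 × 2.51×10⁻⁴ = 0.0143572 m
110–420 m: 2.085×10⁻⁴ × 0.74 × 310 = 0.0478299 m
420–1030 m: 610 × 1.4645×10⁻⁴ × 0.94 = 0.08397443 m
Layer 4: 0.62 × 820 × 0.793×10⁻⁴ = 0.04031612 m
Δh = 0.0143572 + 0.0478299 + 0.08397443 + 0.04031612 = 0.18647765 m

Δh = 18.6 cm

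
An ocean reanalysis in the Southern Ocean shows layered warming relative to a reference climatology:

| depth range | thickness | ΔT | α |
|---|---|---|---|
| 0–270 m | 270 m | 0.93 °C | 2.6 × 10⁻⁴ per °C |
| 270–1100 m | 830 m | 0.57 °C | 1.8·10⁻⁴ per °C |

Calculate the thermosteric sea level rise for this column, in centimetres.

0.93 × 270 × 2.6×10⁻⁴ = 0.065286 m
1.8×10⁻⁴ × 830 × 0.57 = 0.085158 m
Δh = 0.065286 + 0.085158 = 0.150444 m

15.0 cm of thermosteric rise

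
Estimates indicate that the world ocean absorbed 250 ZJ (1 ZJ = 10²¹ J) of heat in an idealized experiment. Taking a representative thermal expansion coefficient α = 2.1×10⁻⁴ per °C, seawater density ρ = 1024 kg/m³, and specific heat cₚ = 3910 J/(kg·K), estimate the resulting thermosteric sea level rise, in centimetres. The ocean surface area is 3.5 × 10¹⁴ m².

about 3.75 cm

Per unit area: Q = 250×10²¹ / (3.5×10¹⁴) ≈ 7.143×10⁸ J/m²
Δh = αQ/(ρcₚ) = 2.1×10⁻⁴ × 7.143×10⁸ / (1024 × 3910) ≈ 0.037465 m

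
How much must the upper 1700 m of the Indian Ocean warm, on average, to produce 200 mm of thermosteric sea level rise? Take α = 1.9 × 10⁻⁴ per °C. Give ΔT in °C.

0.62 °C

ΔT = Δh/(αH) = 0.2 / (1.9×10⁻⁴ × 1700) ≈ 0.6192 °C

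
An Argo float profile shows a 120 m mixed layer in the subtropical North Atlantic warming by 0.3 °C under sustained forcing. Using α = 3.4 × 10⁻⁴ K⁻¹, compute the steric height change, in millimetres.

12.2 mm

Δh = αΔT·H = 3.4×10⁻⁴ × 0.3 × 120 = 0.01224 m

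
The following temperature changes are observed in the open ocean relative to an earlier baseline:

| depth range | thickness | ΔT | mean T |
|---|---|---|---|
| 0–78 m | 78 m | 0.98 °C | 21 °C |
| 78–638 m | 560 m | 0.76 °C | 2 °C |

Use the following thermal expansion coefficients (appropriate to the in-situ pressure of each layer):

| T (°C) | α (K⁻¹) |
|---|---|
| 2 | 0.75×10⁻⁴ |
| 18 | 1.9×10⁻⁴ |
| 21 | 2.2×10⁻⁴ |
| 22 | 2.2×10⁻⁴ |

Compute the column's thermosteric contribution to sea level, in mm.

Δh ≈ 49 mm

Layer 1 at 21 °C → α = 2.2×10⁻⁴ K⁻¹
Layer 2 at 2 °C → α = 0.75×10⁻⁴ K⁻¹
Layer 1: 0.98 × 78 × 2.2×10⁻⁴ = 0.0168168 m
Layer 2: 0.75×10⁻⁴ × 560 × 0.76 = 0.03192 m
Δh = 0.0168168 + 0.03192 = 0.0487368 m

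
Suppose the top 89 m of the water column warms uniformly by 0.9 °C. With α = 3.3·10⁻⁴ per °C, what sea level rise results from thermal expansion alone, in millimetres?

about 26 mm

Δh = αΔT·H = 3.3×10⁻⁴ × 0.9 × 89 = 0.026433 m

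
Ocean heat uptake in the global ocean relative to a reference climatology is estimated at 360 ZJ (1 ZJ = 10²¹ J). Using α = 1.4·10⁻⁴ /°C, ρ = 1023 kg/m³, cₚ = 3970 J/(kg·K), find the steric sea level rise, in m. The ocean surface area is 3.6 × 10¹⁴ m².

Per unit area: Q = 360×10²¹ / (3.6×10¹⁴) = 1×10⁹ J/m²
Δh = αQ/(ρcₚ) = 1.4×10⁻⁴ × 1×10⁹ / (1023 × 3970) ≈ 0.034472 m

about 0.0345 m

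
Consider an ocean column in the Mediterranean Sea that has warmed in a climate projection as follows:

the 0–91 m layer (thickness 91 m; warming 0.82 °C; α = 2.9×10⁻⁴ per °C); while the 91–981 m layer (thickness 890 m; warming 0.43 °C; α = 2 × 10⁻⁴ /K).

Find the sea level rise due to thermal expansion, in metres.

0–91 m: 91 × 0.82 × 2.9×10⁻⁴ = 0.0216398 m
91–981 m: 0.43 × 2×10⁻⁴ × 890 = 0.07654 m
Δh = 0.0216398 + 0.07654 = 0.0981798 m ≈ 0.098 m

Δh ≈ 0.098 m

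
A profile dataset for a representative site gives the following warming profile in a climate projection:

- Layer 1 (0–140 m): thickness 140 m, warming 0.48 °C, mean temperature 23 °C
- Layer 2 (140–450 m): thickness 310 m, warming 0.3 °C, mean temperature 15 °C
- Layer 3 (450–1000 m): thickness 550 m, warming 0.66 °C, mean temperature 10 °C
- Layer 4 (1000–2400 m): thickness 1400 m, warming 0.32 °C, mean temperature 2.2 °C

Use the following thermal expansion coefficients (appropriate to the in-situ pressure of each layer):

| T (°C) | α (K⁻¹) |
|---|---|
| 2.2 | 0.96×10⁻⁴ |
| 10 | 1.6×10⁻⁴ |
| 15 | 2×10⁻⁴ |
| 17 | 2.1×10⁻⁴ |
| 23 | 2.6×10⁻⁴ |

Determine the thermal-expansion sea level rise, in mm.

Layer 1 at 23 °C → α = 2.6×10⁻⁴ K⁻¹
Layer 2 at 15 °C → α = 2×10⁻⁴ K⁻¹
Layer 3 at 10 °C → α = 1.6×10⁻⁴ K⁻¹
Layer 4 at 2.2 °C → α = 0.96×10⁻⁴ K⁻¹
0.48 × 140 × 2.6×10⁻⁴ = 0.017472 m
0.3 × 310 × 2×10⁻⁴ = 0.01860 m
550 × 0.66 × 1.6×10⁻⁴ = 0.05808 m
1000–2400 m: 0.32 × 1400 × 0.96×10⁻⁴ = 0.043008 m
Δh = 0.017472 + 0.01860 + 0.05808 + 0.043008 = 0.13716 m

Δh ≈ 140 mm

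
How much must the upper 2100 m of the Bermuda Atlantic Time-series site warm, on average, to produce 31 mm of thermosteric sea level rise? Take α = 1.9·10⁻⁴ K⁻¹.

ΔT = Δh/(αH) = 0.031 / (1.9×10⁻⁴ × 2100) ≈ 0.07769 K

0.0777 K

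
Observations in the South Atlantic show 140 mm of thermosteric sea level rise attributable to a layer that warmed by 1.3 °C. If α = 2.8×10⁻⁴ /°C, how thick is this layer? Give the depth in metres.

H = Δh/(αΔT) = 0.14 / (2.8×10⁻⁴ × 1.3) ≈ 384.6 m

about 380 m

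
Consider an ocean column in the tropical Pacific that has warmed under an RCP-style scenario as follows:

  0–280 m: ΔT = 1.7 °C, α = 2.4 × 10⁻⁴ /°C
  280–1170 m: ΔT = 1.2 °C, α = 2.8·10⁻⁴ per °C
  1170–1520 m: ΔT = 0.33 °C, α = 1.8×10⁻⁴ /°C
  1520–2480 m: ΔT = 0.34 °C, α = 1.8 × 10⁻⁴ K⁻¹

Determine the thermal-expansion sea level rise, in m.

Layer 1: 2.4×10⁻⁴ × 280 × 1.7 = 0.11424 m
Layer 2: 1.2 × 2.8×10⁻⁴ × 890 = 0.29904 m
1170–1520 m: 350 × 1.8×10⁻⁴ × 0.33 = 0.02079 m
960 × 1.8×10⁻⁴ × 0.34 = 0.058752 m
Δh = 0.11424 + 0.29904 + 0.02079 + 0.058752 = 0.492822 m

Δh ≈ 0.49 m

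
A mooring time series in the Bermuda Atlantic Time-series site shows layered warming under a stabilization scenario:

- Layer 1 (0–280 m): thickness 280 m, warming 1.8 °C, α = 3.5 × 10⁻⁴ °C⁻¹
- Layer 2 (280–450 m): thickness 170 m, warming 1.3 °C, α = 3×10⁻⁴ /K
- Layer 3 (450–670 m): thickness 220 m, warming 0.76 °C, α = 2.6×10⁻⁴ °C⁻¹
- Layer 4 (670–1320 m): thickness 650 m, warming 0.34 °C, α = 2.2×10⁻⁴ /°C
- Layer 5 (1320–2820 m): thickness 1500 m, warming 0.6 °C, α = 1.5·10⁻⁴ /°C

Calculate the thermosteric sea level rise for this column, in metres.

280 × 3.5×10⁻⁴ × 1.8 = 0.17640 m
3×10⁻⁴ × 170 × 1.3 = 0.06630 m
0.76 × 220 × 2.6×10⁻⁴ = 0.043472 m
670–1320 m: 2.2×10⁻⁴ × 650 × 0.34 = 0.04862 m
1500 × 1.5×10⁻⁴ × 0.6 = 0.13500 m
Δh = 0.17640 + 0.06630 + 0.043472 + 0.04862 + 0.13500 = 0.469792 m ≈ 0.47 m

0.47 m of thermosteric rise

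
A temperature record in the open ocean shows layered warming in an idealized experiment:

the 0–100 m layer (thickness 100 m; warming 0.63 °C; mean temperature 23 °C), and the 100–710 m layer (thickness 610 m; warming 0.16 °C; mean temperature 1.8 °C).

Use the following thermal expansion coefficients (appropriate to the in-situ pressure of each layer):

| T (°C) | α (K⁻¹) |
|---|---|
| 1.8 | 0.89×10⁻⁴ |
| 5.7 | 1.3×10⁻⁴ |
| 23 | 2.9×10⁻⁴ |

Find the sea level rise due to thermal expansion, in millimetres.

Δh ≈ 27.0 mm

Layer 1 at 23 °C → α = 2.9×10⁻⁴ K⁻¹
Layer 2 at 1.8 °C → α = 0.89×10⁻⁴ K⁻¹
Layer 1: 100 × 2.9×10⁻⁴ × 0.63 = 0.01827 m
100–710 m: 0.89×10⁻⁴ × 610 × 0.16 = 0.0086864 m
Δh = 0.01827 + 0.0086864 = 0.0269564 m ≈ 27.0 mm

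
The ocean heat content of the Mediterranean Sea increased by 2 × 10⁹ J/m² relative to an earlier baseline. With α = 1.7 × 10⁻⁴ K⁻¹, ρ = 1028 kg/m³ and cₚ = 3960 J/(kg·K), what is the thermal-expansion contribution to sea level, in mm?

Δh = αQ/(ρcₚ) = 1.7×10⁻⁴ × 2×10⁹ / (1028 × 3960) ≈ 0.08352 m

Δh = 83.5 mm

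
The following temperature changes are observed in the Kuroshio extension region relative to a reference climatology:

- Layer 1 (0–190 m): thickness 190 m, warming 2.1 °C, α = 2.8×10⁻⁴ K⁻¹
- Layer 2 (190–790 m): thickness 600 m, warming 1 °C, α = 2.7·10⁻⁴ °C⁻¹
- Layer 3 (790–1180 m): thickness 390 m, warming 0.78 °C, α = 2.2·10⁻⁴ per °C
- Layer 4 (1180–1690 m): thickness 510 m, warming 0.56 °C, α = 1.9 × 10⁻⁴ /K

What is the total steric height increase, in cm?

2.1 × 2.8×10⁻⁴ × 190 = 0.11172 m
190–790 m: 600 × 2.7×10⁻⁴ × 1 = 0.16200 m
0.78 × 390 × 2.2×10⁻⁴ = 0.066924 m
1180–1690 m: 0.56 × 1.9×10⁻⁴ × 510 = 0.054264 m
Δh = 0.11172 + 0.16200 + 0.066924 + 0.054264 = 0.394908 m

about 39 cm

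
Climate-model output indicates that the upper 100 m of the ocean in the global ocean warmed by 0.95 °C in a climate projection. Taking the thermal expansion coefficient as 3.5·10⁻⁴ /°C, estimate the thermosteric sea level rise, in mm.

Δh = αΔT·H = 3.5×10⁻⁴ × 0.95 × 100 = 0.03325 m

about 33 mm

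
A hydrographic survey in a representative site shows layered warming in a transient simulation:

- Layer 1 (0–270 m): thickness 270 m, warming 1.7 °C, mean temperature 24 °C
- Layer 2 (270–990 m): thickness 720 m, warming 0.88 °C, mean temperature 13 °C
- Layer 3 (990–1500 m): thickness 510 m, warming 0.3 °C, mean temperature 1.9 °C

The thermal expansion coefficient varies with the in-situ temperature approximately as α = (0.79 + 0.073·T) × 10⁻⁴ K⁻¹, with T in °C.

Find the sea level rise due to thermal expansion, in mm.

Layer 1: α = (0.79 + 0.073×24)×10⁻⁴ = 2.542×10⁻⁴ K⁻¹
Layer 2: α = (0.79 + 0.073×13)×10⁻⁴ = 1.739×10⁻⁴ K⁻¹
Layer 3: α = (0.79 + 0.073×1.9)×10⁻⁴ = 0.9287×10⁻⁴ K⁻¹
0–270 m: 2.542×10⁻⁴ × 1.7 × 270 = 0.1166778 m
270–990 m: 0.88 × 1.739×10⁻⁴ × 720 = 0.11018304 m
Layer 3: 510 × 0.9287×10⁻⁴ × 0.3 = 0.01420911 m
Δh = 0.1166778 + 0.11018304 + 0.01420911 = 0.24106995 m

241 mm of thermosteric rise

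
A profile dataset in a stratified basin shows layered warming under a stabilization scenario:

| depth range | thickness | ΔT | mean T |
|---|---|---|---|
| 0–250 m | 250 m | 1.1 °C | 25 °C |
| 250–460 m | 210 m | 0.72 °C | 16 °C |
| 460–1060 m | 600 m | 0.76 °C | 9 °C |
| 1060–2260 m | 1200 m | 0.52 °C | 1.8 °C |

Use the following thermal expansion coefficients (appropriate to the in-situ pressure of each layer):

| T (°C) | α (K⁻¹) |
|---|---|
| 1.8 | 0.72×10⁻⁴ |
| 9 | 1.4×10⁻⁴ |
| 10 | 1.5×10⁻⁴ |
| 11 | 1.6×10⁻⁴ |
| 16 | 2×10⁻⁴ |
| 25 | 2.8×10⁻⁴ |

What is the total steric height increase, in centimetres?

Layer 1 at 25 °C → α = 2.8×10⁻⁴ K⁻¹
Layer 2 at 16 °C → α = 2×10⁻⁴ K⁻¹
Layer 3 at 9 °C → α = 1.4×10⁻⁴ K⁻¹
Layer 4 at 1.8 °C → α = 0.72×10⁻⁴ K⁻¹
Layer 1: 2.8×10⁻⁴ × 250 × 1.1 = 0.07700 m
250–460 m: 2×10⁻⁴ × 0.72 × 210 = 0.03024 m
460–1060 m: 1.4×10⁻⁴ × 600 × 0.76 = 0.06384 m
Layer 4: 0.72×10⁻⁴ × 0.52 × 1200 = 0.044928 m
Δh = 0.07700 + 0.03024 + 0.06384 + 0.044928 = 0.216008 m ≈ 21.6 cm

21.6 cm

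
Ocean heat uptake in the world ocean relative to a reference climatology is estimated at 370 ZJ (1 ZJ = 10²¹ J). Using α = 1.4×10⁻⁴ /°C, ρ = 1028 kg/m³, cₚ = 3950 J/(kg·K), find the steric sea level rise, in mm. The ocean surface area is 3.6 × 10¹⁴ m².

Per unit area: Q = 370×10²¹ / (3.6×10¹⁴) ≈ 1.028×10⁹ J/m²
Δh = αQ/(ρcₚ) = 1.4×10⁻⁴ × 1.028×10⁹ / (1028 × 3950) ≈ 0.035443 m

35 mm of thermosteric rise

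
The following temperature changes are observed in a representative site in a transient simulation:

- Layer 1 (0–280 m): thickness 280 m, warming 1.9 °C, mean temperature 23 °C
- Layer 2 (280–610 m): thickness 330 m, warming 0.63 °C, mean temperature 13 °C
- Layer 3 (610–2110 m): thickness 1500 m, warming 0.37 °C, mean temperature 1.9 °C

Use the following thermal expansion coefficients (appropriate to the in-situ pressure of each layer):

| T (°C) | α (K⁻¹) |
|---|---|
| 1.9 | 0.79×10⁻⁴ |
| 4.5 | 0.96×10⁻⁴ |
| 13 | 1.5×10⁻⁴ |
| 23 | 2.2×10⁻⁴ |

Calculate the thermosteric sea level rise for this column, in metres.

0.192 m of thermosteric rise

Layer 1 at 23 °C → α = 2.2×10⁻⁴ K⁻¹
Layer 2 at 13 °C → α = 1.5×10⁻⁴ K⁻¹
Layer 3 at 1.9 °C → α = 0.79×10⁻⁴ K⁻¹
2.2×10⁻⁴ × 280 × 1.9 = 0.11704 m
Layer 2: 330 × 0.63 × 1.5×10⁻⁴ = 0.031185 m
610–2110 m: 0.79×10⁻⁴ × 0.37 × 1500 = 0.043845 m
Δh = 0.11704 + 0.031185 + 0.043845 = 0.19207 m ≈ 0.192 m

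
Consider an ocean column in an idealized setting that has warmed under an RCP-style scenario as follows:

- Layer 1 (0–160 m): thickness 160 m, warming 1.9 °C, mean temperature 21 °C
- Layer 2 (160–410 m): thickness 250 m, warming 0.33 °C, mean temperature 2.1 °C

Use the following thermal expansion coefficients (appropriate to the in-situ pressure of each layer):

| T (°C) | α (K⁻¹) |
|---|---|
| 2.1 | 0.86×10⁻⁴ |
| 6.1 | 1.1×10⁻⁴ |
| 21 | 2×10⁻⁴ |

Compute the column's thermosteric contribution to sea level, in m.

Layer 1 at 21 °C → α = 2×10⁻⁴ K⁻¹
Layer 2 at 2.1 °C → α = 0.86×10⁻⁴ K⁻¹
2×10⁻⁴ × 160 × 1.9 = 0.06080 m
0.33 × 0.86×10⁻⁴ × 250 = 0.007095 m
Δh = 0.06080 + 0.007095 = 0.067895 m ≈ 0.068 m

0.068 m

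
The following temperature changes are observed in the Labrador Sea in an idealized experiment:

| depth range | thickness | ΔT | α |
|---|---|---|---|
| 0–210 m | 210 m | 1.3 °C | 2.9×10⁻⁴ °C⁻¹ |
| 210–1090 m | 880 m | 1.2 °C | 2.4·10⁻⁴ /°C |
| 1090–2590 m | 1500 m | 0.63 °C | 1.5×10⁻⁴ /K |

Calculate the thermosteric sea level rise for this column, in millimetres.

0–210 m: 1.3 × 2.9×10⁻⁴ × 210 = 0.07917 m
210–1090 m: 1.2 × 2.4×10⁻⁴ × 880 = 0.25344 m
0.63 × 1500 × 1.5×10⁻⁴ = 0.14175 m
Δh = 0.07917 + 0.25344 + 0.14175 = 0.47436 m

474 mm of thermosteric rise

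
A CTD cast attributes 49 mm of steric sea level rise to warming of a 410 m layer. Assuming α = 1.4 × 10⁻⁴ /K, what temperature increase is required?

ΔT = Δh/(αH) = 0.049 / (1.4×10⁻⁴ × 410) ≈ 0.8537 K

ΔT ≈ 0.85 K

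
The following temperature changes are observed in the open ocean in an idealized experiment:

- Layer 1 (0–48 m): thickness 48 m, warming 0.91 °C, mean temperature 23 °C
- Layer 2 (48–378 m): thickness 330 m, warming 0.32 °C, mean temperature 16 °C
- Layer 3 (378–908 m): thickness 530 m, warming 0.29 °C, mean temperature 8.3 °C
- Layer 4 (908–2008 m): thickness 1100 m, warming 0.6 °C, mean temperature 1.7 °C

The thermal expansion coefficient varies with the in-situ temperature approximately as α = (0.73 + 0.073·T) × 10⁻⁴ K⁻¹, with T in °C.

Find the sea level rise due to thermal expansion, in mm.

110 mm

Layer 1: α = (0.73 + 0.073×23)×10⁻⁴ = 2.409×10⁻⁴ K⁻¹
Layer 2: α = (0.73 + 0.073×16)×10⁻⁴ = 1.898×10⁻⁴ K⁻¹
Layer 3: α = (0.73 + 0.073×8.3)×10⁻⁴ = 1.3359×10⁻⁴ K⁻¹
Layer 4: α = (0.73 + 0.073×1.7)×10⁻⁴ = 0.8541×10⁻⁴ K⁻¹
0.91 × 2.409×10⁻⁴ × 48 = 0.010522512 m
48–378 m: 0.32 × 1.898×10⁻⁴ × 330 = 0.02004288 m
0.29 × 530 × 1.3359×10⁻⁴ = 0.020532783 m
0.6 × 0.8541×10⁻⁴ × 1100 = 0.0563706 m
Δh = 0.010522512 + 0.02004288 + 0.020532783 + 0.0563706 = 0.107468775 m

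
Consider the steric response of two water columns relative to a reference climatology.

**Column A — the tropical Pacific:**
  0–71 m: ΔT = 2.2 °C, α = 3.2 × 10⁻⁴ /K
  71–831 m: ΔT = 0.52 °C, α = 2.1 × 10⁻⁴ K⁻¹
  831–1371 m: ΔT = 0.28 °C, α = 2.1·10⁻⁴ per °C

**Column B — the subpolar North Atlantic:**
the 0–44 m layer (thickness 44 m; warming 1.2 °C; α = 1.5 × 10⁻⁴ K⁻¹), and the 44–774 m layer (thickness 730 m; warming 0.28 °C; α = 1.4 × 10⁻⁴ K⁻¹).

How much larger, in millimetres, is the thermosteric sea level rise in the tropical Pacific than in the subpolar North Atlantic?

A Layer 1: 2.2 × 3.2×10⁻⁴ × 71 = 0.049984 m
A 71–831 m: 2.1×10⁻⁴ × 760 × 0.52 = 0.082992 m
A 831–1371 m: 0.28 × 540 × 2.1×10⁻⁴ = 0.031752 m
A total: 0.164728 m
B 1.2 × 44 × 1.5×10⁻⁴ = 0.00792 m
B 0.28 × 730 × 1.4×10⁻⁴ = 0.028616 m
B total: 0.036536 m
Difference: 0.164728 − 0.036536 = 0.128192 m

Δh_A − Δh_B ≈ 128 mm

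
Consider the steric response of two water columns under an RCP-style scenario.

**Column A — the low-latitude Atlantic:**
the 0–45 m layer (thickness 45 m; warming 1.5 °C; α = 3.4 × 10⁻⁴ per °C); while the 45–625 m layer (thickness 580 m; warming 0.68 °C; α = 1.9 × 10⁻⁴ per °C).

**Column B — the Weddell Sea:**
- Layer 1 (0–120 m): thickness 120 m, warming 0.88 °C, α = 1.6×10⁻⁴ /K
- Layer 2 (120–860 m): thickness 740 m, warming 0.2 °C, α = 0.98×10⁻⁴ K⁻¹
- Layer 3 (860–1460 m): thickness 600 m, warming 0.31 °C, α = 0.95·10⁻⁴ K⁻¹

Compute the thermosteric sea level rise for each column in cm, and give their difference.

A: 9.79 cm; B: 4.91 cm; difference 4.88 cm

A 0–45 m: 1.5 × 45 × 3.4×10⁻⁴ = 0.02295 m
A 45–625 m: 0.68 × 580 × 1.9×10⁻⁴ = 0.074936 m
A total: 0.097886 m
B Layer 1: 1.6×10⁻⁴ × 120 × 0.88 = 0.016896 m
B 0.2 × 740 × 0.98×10⁻⁴ = 0.014504 m
B 600 × 0.95×10⁻⁴ × 0.31 = 0.01767 m
B total: 0.04907 m
Difference: 0.097886 − 0.04907 = 0.048816 m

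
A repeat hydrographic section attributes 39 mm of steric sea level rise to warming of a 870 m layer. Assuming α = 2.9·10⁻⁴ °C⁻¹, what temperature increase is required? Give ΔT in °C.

ΔT ≈ 0.155 °C

ΔT = Δh/(αH) = 0.039 / (2.9×10⁻⁴ × 870) ≈ 0.1546 °C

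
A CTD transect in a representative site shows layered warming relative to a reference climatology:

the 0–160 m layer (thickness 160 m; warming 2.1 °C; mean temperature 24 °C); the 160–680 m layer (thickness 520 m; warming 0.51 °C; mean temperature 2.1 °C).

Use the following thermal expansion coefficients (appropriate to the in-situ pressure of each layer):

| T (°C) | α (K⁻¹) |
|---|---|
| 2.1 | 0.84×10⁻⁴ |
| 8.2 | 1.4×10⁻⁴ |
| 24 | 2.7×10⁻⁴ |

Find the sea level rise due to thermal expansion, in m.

Layer 1 at 24 °C → α = 2.7×10⁻⁴ K⁻¹
Layer 2 at 2.1 °C → α = 0.84×10⁻⁴ K⁻¹
2.1 × 160 × 2.7×10⁻⁴ = 0.09072 m
Layer 2: 0.84×10⁻⁴ × 520 × 0.51 = 0.0222768 m
Δh = 0.09072 + 0.0222768 = 0.1129968 m ≈ 0.11 m

Δh ≈ 0.11 m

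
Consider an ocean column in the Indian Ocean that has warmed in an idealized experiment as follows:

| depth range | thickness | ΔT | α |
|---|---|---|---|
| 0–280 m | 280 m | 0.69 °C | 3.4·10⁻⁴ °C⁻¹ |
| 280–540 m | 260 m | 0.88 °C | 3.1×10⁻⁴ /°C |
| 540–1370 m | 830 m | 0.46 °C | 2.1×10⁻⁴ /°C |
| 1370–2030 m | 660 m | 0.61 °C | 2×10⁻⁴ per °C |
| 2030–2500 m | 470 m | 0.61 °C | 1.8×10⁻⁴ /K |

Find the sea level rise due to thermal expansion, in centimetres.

about 34.9 cm

0.69 × 280 × 3.4×10⁻⁴ = 0.065688 m
3.1×10⁻⁴ × 260 × 0.88 = 0.070928 m
Layer 3: 830 × 0.46 × 2.1×10⁻⁴ = 0.080178 m
Layer 4: 2×10⁻⁴ × 660 × 0.61 = 0.08052 m
Layer 5: 0.61 × 470 × 1.8×10⁻⁴ = 0.051606 m
Δh = 0.065688 + 0.070928 + 0.080178 + 0.08052 + 0.051606 = 0.34892 m ≈ 34.9 cm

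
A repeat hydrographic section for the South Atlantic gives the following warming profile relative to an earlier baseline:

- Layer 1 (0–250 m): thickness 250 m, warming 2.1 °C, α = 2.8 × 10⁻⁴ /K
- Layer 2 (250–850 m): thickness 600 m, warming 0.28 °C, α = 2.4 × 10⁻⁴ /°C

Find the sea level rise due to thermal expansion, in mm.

Δh ≈ 187 mm

2.8×10⁻⁴ × 2.1 × 250 = 0.14700 m
0.28 × 2.4×10⁻⁴ × 600 = 0.04032 m
Δh = 0.14700 + 0.04032 = 0.18732 m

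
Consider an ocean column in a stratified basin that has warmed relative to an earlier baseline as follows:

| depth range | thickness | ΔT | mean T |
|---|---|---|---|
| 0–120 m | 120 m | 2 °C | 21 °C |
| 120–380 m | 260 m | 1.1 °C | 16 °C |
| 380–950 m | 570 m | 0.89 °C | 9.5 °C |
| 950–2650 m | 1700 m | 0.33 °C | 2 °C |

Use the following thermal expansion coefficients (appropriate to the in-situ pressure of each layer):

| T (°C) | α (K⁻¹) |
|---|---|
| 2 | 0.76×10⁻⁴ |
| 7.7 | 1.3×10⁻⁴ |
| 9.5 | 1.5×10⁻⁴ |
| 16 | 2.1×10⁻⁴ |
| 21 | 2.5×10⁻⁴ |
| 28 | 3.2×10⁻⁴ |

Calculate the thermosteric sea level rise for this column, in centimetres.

Δh = 23.9 cm

Layer 1 at 21 °C → α = 2.5×10⁻⁴ K⁻¹
Layer 2 at 16 °C → α = 2.1×10⁻⁴ K⁻¹
Layer 3 at 9.5 °C → α = 1.5×10⁻⁴ K⁻¹
Layer 4 at 2 °C → α = 0.76×10⁻⁴ K⁻¹
2.5×10⁻⁴ × 2 × 120 = 0.06000 m
Layer 2: 2.1×10⁻⁴ × 1.1 × 260 = 0.06006 m
0.89 × 1.5×10⁻⁴ × 570 = 0.076095 m
Layer 4: 0.33 × 0.76×10⁻⁴ × 1700 = 0.042636 m
Δh = 0.06000 + 0.06006 + 0.076095 + 0.042636 = 0.238791 m ≈ 23.9 cm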